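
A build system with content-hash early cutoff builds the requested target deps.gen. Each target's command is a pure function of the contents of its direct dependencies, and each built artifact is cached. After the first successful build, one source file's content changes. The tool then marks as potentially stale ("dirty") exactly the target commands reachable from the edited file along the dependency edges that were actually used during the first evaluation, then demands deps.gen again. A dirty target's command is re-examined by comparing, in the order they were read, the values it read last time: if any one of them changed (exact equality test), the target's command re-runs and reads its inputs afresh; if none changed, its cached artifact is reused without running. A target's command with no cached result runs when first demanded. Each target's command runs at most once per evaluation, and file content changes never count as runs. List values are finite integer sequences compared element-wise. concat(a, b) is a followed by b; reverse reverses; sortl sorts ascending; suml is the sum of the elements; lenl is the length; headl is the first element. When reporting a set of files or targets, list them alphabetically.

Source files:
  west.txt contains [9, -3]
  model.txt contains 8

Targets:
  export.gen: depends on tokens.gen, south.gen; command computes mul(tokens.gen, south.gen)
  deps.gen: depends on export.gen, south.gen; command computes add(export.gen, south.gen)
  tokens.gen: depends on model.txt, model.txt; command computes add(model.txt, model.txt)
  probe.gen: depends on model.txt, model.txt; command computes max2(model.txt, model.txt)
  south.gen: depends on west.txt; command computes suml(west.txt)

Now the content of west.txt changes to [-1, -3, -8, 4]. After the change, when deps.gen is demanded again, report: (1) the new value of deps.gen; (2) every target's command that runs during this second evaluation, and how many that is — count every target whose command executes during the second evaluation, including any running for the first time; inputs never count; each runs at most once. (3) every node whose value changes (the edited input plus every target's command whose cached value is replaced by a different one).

First evaluation (everything demanded from the output):
  south.gen = suml([9, -3]) = 6
  tokens.gen = add(8, 8) = 16
  export.gen = mul(16, 6) = 96
  deps.gen = add(96, 6) = 102

Propagation after the edit:
  south.gen: runs — west.txt [9, -3]->[-1, -3, -8, 4]; result -8.
  export.gen: runs — south.gen 6->-8; result -128.
  deps.gen: runs — export.gen 96->-128; south.gen 6->-8; result -136.

New value of deps.gen: -136.
Target commands that run: deps.gen, export.gen, south.gen — 3 in total.
Values that change: deps.gen, export.gen, south.gen, west.txt.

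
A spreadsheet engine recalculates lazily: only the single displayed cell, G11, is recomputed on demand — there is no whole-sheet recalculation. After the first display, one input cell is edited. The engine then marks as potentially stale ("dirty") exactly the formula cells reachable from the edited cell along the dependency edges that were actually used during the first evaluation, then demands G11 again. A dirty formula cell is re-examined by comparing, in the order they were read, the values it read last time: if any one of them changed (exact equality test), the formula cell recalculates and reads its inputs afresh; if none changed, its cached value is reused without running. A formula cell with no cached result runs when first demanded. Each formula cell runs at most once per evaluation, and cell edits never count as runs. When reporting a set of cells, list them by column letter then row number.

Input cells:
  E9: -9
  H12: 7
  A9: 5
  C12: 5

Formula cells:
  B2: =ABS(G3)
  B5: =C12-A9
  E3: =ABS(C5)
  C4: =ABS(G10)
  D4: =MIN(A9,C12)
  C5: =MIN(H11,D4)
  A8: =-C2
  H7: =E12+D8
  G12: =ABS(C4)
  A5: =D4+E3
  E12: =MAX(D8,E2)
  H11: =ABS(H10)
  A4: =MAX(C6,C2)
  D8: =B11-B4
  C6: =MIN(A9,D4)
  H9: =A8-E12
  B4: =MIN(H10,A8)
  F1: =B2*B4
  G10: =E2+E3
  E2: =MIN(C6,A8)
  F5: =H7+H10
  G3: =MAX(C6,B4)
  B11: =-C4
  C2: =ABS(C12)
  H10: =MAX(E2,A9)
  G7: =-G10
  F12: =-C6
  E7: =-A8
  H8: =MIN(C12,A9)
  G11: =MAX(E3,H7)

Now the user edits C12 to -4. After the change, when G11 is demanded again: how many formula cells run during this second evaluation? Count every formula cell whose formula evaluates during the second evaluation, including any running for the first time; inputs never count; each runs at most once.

First evaluation (everything demanded from the output):
  C2 = ABS(5) = 5
  A8 = -(5) = -5
  D4 = MIN(5, 5) = 5
  C6 = MIN(5, 5) = 5
  E2 = MIN(5, -5) = -5
  H10 = MAX(-5, 5) = 5
  B4 = MIN(5, -5) = -5
  H11 = ABS(5) = 5
  C5 = MIN(5, 5) = 5
  E3 = ABS(5) = 5
  G10 = -5 + 5 = 0
  C4 = ABS(0) = 0
  B11 = -(0) = 0
  D8 = 0 - -5 = 5
  E12 = MAX(5, -5) = 5
  H7 = 5 + 5 = 10
  G11 = MAX(5, 10) = 10

Propagation after the edit:
  C2: runs — C12 5->-4; result 4.
  A8: runs — C2 5->4; result -4.
  D4: runs — C12 5->-4; result -4.
  C6: runs — D4 5->-4; result -4.
  E2: runs — C6 5->-4; A8 -5->-4; result -4.
  H10: runs — E2 -5->-4; result 5 (same value as before).
  B4: runs — A8 -5->-4; result -4.
  H11: checked — values it read are unchanged (H10 unchanged); reused cached 5 without running.
  C5: runs — D4 5->-4; result -4.
  E3: runs — C5 5->-4; result 4.
  G10: runs — E2 -5->-4; E3 5->4; result 0 (same value as before).
  C4: checked — values it read are unchanged (G10 unchanged); reused cached 0 without running.
  B11: checked — values it read are unchanged (C4 unchanged); reused cached 0 without running.
  D8: runs — B4 -5->-4; result 4.
  E12: runs — D8 5->4; E2 -5->-4; result 4.
  H7: runs — E12 5->4; D8 5->4; result 8.
  G11: runs — E3 5->4; H7 10->8; result 8.

Key observation: the cutoff stops propagation at H11 — its inputs' values are unchanged, so it reuses its cache.

Formula cells that run: A8, B4, C2, C5, C6, D4, D8, E2, E3, E12, G10, G11, H7, H10 — 14 in total.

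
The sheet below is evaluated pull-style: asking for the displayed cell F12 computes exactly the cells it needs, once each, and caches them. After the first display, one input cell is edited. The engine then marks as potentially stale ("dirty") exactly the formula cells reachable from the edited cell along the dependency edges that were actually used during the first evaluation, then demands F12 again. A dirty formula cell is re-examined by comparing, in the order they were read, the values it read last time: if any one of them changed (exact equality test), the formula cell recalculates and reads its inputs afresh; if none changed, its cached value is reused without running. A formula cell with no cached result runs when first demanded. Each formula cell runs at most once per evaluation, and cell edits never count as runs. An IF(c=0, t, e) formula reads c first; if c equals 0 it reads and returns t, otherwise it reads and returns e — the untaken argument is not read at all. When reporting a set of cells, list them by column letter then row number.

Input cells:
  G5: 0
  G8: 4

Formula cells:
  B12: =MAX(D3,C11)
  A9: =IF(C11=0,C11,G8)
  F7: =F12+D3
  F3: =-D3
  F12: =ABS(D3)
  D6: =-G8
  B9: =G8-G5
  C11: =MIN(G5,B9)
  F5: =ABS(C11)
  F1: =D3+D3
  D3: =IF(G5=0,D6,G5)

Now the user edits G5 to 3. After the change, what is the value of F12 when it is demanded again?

First demand of the output computes:
  D6 = -(4) = -4
  D3 = IF(G5=0: G5=0 -> then branch D6) = -4
  F12 = ABS(-4) = 4

After the edit, cleaning proceeds:
  D3: a read changed (G5 0->3) — executes, giving 3.
  F12: a read changed (D3 -4->3) — executes, giving 3.

Demanding F12 again yields 3.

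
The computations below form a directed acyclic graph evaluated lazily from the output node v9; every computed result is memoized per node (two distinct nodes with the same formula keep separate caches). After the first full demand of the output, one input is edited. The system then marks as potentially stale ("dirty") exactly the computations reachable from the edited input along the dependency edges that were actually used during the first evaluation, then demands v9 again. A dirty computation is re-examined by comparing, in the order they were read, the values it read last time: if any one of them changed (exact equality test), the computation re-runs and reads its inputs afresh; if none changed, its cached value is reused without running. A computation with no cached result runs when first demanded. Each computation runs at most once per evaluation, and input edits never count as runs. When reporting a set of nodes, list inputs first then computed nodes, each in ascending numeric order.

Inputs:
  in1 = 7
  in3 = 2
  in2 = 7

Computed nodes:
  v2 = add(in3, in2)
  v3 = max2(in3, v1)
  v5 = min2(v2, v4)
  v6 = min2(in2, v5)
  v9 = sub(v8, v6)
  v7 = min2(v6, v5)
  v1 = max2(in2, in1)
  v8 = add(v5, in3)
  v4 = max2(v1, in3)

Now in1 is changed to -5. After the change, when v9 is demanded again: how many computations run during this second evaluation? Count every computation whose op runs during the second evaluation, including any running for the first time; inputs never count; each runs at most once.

1 computations run: v1.
Note the absorption at v1: it re-runs yet its value is the same, leaving the output's value untouched.

First demand of the output computes:
  v1 = max2(7, 7) = 7
  v2 = add(2, 7) = 9
  v4 = max2(7, 2) = 7
  v5 = min2(9, 7) = 7
  v6 = min2(7, 7) = 7
  v8 = add(7, 2) = 9
  v9 = sub(9, 7) = 2

After the edit, cleaning proceeds:
  v1: a read changed (in1 7->-5) — executes, giving 7 — identical to its old value.
  v4: dirty, but its reads are unchanged (v1 unchanged, in3 unchanged); cached 7 stands.
  v5: dirty, but its reads are unchanged (v2 unchanged, v4 unchanged); cached 7 stands.
  v6: dirty, but its reads are unchanged (in2 unchanged, v5 unchanged); cached 7 stands.
  v8: dirty, but its reads are unchanged (v5 unchanged, in3 unchanged); cached 9 stands.
  v9: dirty, but its reads are unchanged (v8 unchanged, v6 unchanged); cached 2 stands.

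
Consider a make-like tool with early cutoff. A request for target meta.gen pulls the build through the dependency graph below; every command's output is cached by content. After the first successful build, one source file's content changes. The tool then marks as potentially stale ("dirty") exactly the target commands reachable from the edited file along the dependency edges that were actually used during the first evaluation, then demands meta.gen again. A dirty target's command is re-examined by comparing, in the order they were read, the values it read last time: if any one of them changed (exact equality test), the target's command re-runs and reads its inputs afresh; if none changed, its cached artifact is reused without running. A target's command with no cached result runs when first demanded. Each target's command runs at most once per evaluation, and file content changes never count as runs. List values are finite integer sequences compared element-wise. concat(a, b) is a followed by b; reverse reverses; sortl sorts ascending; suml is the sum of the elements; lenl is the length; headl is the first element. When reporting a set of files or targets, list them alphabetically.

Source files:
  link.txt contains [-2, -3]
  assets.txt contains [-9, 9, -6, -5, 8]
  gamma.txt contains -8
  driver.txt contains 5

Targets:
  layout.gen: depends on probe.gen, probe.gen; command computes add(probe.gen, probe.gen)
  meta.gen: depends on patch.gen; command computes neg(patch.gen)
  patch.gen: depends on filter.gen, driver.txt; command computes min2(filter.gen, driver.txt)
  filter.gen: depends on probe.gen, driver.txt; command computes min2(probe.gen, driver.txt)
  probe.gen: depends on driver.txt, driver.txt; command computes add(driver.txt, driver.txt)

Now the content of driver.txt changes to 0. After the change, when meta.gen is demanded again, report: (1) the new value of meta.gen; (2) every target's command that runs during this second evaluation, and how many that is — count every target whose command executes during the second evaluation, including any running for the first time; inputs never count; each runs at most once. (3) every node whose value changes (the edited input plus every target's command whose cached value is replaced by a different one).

First demand of the output computes:
  probe.gen = add(5, 5) = 10
  filter.gen = min2(10, 5) = 5
  patch.gen = min2(5, 5) = 5
  meta.gen = neg(5) = -5

After the edit, cleaning proceeds:
  probe.gen: a read changed (driver.txt 5->0; driver.txt 5->0) — executes, giving 0.
  filter.gen: a read changed (probe.gen 10->0; driver.txt 5->0) — executes, giving 0.
  patch.gen: a read changed (filter.gen 5->0; driver.txt 5->0) — executes, giving 0.
  meta.gen: a read changed (patch.gen 5->0) — executes, giving 0.

Demanding meta.gen again yields 0.
4 target commands run: filter.gen, meta.gen, patch.gen, probe.gen.
The nodes whose values change: driver.txt, filter.gen, meta.gen, patch.gen, probe.gen.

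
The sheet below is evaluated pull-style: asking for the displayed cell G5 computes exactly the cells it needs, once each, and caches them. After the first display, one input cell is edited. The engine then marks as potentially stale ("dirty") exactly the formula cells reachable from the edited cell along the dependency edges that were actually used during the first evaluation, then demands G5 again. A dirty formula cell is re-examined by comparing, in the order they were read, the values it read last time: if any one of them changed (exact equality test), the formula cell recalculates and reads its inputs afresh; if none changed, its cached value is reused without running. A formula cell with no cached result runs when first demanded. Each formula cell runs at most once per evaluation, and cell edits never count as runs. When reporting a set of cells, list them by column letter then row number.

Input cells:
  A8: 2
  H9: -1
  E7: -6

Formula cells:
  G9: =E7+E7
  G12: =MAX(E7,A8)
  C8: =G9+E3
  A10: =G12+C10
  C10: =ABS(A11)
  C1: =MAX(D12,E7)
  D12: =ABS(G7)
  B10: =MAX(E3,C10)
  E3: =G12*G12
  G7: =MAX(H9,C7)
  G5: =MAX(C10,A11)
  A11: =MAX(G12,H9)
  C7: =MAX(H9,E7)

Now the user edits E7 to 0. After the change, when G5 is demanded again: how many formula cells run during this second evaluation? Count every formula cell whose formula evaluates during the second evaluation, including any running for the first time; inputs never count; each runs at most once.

First demand of the output computes:
  G12 = MAX(-6, 2) = 2
  A11 = MAX(2, -1) = 2
  C10 = ABS(2) = 2
  G5 = MAX(2, 2) = 2

After the edit, cleaning proceeds:
  G12: a read changed (E7 -6->0) — executes, giving 2 — identical to its old value.
  A11: dirty, but its reads are unchanged (G12 unchanged, H9 unchanged); cached 2 stands.
  C10: dirty, but its reads are unchanged (A11 unchanged); cached 2 stands.
  G5: dirty, but its reads are unchanged (C10 unchanged, A11 unchanged); cached 2 stands.

Note the absorption at G12: it re-runs yet its value is the same, leaving the output's value untouched.

1 formula cells run: G12.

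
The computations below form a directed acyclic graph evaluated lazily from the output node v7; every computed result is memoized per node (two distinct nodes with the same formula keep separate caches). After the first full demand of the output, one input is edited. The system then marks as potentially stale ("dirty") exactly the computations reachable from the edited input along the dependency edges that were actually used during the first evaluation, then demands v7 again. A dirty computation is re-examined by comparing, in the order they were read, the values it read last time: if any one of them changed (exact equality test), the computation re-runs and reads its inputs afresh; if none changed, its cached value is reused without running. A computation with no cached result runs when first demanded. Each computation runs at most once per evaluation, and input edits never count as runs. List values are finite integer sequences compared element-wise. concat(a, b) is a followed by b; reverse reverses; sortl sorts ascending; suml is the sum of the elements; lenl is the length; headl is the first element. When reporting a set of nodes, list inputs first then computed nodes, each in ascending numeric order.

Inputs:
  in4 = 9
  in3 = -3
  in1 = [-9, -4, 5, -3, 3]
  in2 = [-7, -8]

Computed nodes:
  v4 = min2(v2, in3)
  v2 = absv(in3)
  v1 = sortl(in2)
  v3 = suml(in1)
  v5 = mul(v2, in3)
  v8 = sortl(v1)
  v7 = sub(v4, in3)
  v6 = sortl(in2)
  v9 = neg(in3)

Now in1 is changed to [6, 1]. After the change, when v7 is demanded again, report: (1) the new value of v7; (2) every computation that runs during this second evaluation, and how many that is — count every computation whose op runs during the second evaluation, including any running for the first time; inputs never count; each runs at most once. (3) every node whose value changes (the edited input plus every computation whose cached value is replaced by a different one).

Demanding v7 again yields 0.
0 computations run: none.
The nodes whose values change: in1.
Note the shortcut — in1 feeds only undemanded nodes, so no recomputation happens.

First demand of the output computes:
  v2 = absv(-3) = 3
  v4 = min2(3, -3) = -3
  v7 = sub(-3, -3) = 0

After the edit, cleaning proceeds:
  in1 only reaches undemanded nodes; the second demand re-runs nothing.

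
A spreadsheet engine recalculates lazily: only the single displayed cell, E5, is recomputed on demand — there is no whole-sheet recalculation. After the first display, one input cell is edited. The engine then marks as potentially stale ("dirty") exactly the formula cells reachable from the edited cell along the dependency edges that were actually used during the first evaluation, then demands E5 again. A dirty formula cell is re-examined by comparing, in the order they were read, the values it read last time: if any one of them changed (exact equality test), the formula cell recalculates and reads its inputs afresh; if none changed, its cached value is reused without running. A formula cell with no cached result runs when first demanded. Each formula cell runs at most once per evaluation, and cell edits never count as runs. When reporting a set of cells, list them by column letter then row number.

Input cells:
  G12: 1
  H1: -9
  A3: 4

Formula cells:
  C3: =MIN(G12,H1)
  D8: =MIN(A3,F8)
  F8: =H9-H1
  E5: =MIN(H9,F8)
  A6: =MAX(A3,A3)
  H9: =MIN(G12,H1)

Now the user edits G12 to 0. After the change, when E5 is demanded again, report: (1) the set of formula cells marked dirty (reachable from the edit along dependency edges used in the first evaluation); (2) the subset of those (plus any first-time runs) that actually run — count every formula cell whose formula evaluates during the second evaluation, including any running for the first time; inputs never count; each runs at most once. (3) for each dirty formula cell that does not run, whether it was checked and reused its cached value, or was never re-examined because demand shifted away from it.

First evaluation (everything demanded from the output):
  H9 = MIN(1, -9) = -9
  F8 = -9 - -9 = 0
  E5 = MIN(-9, 0) = -9

Propagation after the edit:
  H9: runs — G12 1->0; result -9 (same value as before).
  F8: checked — values it read are unchanged (H9 unchanged, H1 unchanged); reused cached 0 without running.
  E5: checked — values it read are unchanged (H9 unchanged, F8 unchanged); reused cached -9 without running.

Key observation: the change is absorbed at H9 — it re-runs but produces the same value, and the output's value is unchanged.

Marked dirty: E5, F8, H9.
Formula cells that run: H9 — 1 in total.
Checked but reused from cache: E5, F8.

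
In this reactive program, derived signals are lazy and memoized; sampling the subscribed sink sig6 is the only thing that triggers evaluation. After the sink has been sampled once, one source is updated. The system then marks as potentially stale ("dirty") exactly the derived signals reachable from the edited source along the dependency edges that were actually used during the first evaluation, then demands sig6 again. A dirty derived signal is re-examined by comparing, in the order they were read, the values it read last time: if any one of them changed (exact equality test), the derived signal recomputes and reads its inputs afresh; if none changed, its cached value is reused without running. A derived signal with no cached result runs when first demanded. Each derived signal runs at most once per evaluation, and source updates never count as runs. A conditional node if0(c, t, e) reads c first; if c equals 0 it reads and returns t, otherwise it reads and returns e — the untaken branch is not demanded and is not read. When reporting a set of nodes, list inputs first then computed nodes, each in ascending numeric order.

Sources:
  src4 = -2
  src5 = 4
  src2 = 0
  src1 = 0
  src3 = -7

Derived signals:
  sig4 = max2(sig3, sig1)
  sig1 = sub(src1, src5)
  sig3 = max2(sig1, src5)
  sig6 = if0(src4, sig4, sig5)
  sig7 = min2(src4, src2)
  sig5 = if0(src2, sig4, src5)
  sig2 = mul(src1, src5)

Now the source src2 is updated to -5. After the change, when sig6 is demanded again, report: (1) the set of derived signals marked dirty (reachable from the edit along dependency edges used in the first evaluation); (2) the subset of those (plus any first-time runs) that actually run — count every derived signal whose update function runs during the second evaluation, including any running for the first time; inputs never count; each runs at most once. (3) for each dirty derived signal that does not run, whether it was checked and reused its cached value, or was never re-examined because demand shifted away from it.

The edit dirties: sig5, sig6.
1 derived signals run: sig5.
Cache hits after checking: sig6.
Note the absorption at sig5: it re-runs yet its value is the same, leaving the output's value untouched.

First demand of the output computes:
  sig1 = sub(0, 4) = -4
  sig3 = max2(-4, 4) = 4
  sig4 = max2(4, -4) = 4
  sig5 = if0(src2=0 -> then branch sig4) = 4
  sig6 = if0(src4=-2 -> else branch sig5) = 4

After the edit, cleaning proceeds:
  sig5: a read changed (src2 0->-5) — executes, giving 4 — identical to its old value.
  sig6: dirty, but its reads are unchanged (src4 unchanged, sig5 unchanged); cached 4 stands.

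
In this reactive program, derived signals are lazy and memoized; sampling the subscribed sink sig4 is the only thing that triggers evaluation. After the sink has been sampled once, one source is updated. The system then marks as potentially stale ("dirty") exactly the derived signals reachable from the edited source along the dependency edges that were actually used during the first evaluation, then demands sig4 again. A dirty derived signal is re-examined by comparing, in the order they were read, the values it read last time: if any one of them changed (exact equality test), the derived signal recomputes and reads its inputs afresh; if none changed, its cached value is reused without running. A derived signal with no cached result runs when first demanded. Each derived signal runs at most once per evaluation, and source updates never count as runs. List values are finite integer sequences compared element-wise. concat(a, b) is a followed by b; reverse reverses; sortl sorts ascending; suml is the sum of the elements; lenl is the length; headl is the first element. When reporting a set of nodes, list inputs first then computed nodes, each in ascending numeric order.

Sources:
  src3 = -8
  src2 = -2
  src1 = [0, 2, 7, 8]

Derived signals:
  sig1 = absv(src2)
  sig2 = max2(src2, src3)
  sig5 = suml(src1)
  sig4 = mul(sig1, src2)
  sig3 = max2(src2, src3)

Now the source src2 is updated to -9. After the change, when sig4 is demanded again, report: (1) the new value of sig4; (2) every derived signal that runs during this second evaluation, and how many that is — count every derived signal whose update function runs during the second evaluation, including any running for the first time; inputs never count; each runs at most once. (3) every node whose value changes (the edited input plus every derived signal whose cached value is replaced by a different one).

Demanding sig4 again yields -81.
2 derived signals run: sig1, sig4.
The nodes whose values change: src2, sig1, sig4.

First demand of the output computes:
  sig1 = absv(-2) = 2
  sig4 = mul(2, -2) = -4

After the edit, cleaning proceeds:
  sig1: a read changed (src2 -2->-9) — executes, giving 9.
  sig4: a read changed (sig1 2->9; src2 -2->-9) — executes, giving -81.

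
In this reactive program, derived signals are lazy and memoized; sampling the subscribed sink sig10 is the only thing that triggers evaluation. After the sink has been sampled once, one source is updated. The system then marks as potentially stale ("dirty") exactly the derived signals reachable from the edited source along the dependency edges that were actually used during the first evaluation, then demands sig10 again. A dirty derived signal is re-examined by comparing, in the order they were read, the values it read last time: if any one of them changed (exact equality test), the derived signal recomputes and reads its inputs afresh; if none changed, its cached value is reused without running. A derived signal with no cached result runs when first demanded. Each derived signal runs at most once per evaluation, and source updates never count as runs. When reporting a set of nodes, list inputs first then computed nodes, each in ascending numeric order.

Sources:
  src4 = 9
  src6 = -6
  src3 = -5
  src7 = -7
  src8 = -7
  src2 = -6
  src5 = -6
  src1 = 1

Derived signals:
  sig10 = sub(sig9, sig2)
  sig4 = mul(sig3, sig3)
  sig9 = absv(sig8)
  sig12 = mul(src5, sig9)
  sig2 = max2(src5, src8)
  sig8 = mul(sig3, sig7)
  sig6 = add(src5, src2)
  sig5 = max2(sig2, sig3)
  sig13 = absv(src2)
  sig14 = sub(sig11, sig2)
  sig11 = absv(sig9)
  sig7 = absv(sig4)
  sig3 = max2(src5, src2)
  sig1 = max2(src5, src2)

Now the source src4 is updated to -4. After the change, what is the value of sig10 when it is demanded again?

First demand of the output computes:
  sig2 = max2(-6, -7) = -6
  sig3 = max2(-6, -6) = -6
  sig4 = mul(-6, -6) = 36
  sig7 = absv(36) = 36
  sig8 = mul(-6, 36) = -216
  sig9 = absv(-216) = 216
  sig10 = sub(216, -6) = 222

After the edit, cleaning proceeds:
  no node depends on src4 at all; the second demand re-runs nothing.

Note the shortcut — nothing in the graph depends on src4 at all, so no recomputation happens.

Demanding sig10 again yields 222.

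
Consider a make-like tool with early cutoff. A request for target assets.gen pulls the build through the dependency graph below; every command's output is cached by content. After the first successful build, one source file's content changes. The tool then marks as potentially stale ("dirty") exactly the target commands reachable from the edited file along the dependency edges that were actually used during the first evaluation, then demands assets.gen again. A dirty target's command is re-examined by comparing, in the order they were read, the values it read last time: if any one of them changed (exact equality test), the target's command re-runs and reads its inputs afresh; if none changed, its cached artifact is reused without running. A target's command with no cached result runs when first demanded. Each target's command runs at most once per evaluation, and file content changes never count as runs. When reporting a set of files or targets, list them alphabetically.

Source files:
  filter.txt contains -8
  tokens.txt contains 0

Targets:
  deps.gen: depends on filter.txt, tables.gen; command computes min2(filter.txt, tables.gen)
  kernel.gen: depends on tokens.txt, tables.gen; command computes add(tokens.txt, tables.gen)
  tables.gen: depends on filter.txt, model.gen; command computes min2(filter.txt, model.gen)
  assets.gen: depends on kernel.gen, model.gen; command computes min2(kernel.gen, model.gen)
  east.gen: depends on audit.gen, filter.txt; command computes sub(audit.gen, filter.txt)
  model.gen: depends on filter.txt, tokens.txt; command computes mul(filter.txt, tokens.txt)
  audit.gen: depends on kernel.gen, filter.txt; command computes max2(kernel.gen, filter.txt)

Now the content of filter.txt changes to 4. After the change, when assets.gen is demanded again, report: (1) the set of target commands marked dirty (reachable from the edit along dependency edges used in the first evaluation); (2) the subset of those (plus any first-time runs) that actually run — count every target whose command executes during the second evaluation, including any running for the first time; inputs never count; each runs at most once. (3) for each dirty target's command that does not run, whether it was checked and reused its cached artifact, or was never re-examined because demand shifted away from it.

The edit dirties: assets.gen, kernel.gen, model.gen, tables.gen.
4 target commands run: assets.gen, kernel.gen, model.gen, tables.gen.
No dirty target's command escaped a run.

First demand of the output computes:
  model.gen = mul(-8, 0) = 0
  tables.gen = min2(-8, 0) = -8
  kernel.gen = add(0, -8) = -8
  assets.gen = min2(-8, 0) = -8

After the edit, cleaning proceeds:
  model.gen: a read changed (filter.txt -8->4) — executes, giving 0 — identical to its old value.
  tables.gen: a read changed (filter.txt -8->4) — executes, giving 0.
  kernel.gen: a read changed (tables.gen -8->0) — executes, giving 0.
  assets.gen: a read changed (kernel.gen -8->0) — executes, giving 0.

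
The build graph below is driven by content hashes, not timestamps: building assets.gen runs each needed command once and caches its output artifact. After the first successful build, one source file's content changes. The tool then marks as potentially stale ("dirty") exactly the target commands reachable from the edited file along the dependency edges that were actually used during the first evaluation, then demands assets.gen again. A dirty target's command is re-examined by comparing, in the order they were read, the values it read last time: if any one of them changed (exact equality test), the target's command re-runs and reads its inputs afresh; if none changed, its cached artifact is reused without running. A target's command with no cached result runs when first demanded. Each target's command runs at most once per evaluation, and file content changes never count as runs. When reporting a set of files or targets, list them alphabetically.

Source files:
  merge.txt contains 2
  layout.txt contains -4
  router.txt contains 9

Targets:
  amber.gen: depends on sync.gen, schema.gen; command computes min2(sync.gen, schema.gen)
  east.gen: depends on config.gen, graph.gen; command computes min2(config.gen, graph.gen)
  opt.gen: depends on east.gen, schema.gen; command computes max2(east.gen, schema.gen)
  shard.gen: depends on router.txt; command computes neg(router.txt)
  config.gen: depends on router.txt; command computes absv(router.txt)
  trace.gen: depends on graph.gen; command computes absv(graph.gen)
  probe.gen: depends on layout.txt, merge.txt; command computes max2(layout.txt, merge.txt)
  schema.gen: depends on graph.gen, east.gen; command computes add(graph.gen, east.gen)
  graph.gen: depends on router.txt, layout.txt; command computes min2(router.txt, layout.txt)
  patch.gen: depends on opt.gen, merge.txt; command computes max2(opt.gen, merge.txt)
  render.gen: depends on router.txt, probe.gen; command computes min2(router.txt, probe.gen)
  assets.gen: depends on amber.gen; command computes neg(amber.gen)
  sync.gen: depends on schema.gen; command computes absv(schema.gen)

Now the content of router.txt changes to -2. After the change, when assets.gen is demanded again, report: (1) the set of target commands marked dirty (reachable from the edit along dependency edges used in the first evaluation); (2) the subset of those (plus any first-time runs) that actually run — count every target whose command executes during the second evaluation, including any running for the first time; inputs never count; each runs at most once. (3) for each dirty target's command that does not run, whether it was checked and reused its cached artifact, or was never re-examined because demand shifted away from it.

Initial pass — values computed on the first demand:
  config.gen = absv(9) = 9
  graph.gen = min2(9, -4) = -4
  east.gen = min2(9, -4) = -4
  schema.gen = add(-4, -4) = -8
  sync.gen = absv(-8) = 8
  amber.gen = min2(8, -8) = -8
  assets.gen = neg(-8) = 8

Second demand — change propagation:
  config.gen: re-runs because router.txt 9->-2; new result 2.
  graph.gen: re-runs because router.txt 9->-2; new result -4 (unchanged).
  east.gen: re-runs because config.gen 9->2; new result -4 (unchanged).
  schema.gen: re-examined; everything it read last time is the same (graph.gen unchanged, east.gen unchanged) — cache -8 kept, no run.
  sync.gen: re-examined; everything it read last time is the same (schema.gen unchanged) — cache 8 kept, no run.
  amber.gen: re-examined; everything it read last time is the same (sync.gen unchanged, schema.gen unchanged) — cache -8 kept, no run.
  assets.gen: re-examined; everything it read last time is the same (amber.gen unchanged) — cache 8 kept, no run.

The important point: at schema.gen every value read last time is unchanged, so the dirty flag clears without a run.

Dirty set: amber.gen, assets.gen, config.gen, east.gen, graph.gen, schema.gen, sync.gen.
Run set: config.gen, east.gen, graph.gen (3 run).
Re-examined without running (cache reused): amber.gen, assets.gen, schema.gen, sync.gen.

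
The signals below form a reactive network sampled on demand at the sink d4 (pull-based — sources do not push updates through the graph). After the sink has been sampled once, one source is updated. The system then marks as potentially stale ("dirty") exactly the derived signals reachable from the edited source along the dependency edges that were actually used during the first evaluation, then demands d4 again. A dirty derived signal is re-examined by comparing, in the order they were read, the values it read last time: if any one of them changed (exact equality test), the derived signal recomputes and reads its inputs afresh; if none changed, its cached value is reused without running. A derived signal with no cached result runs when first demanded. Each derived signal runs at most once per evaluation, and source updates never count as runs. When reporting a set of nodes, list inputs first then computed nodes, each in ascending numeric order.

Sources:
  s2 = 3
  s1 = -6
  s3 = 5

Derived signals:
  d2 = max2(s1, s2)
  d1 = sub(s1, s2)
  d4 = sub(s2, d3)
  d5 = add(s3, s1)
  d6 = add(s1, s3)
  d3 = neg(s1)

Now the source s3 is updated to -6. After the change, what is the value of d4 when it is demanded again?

d4 now evaluates to -3.
The important point: nothing the output needs ever reads s3, so the edit is invisible to it.

Initial pass — values computed on the first demand:
  d3 = neg(-6) = 6
  d4 = sub(3, 6) = -3

Second demand — change propagation:
  no demanded computation ever read s3, so the edit dirties nothing and nothing runs.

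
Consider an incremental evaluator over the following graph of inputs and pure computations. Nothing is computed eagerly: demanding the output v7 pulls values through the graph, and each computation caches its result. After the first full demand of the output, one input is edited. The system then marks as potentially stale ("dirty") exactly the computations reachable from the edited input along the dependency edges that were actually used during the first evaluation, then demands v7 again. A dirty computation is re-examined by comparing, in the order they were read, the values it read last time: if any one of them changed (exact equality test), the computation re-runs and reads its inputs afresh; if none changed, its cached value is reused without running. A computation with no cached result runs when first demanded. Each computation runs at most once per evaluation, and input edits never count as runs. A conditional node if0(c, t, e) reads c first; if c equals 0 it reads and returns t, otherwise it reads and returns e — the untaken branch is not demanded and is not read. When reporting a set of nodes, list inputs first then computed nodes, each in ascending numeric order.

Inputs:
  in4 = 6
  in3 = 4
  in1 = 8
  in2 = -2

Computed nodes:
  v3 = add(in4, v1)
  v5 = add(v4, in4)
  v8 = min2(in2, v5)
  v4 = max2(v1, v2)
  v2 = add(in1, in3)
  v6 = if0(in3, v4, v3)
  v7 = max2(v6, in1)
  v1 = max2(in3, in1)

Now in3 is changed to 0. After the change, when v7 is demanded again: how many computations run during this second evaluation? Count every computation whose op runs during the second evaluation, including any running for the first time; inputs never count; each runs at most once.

Run set: v1, v2, v4, v6, v7 (5 run).
The important point: the flipped condition redirects demand; v3 is left stale, never re-checked.

Initial pass — values computed on the first demand:
  v1 = max2(4, 8) = 8
  v3 = add(6, 8) = 14
  v6 = if0(in3=4 -> else branch v3) = 14
  v7 = max2(14, 8) = 14

Second demand — change propagation:
  v1: re-runs because in3 4->0; new result 8 (unchanged).
  v2: newly demanded (no cache) — executes and yields 8.
  v3: dirty yet unreached — the second evaluation never asks for it.
  v4: newly demanded (no cache) — executes and yields 8.
  v6: re-runs because in3 4->0; new result 8.
  v7: re-runs because v6 14->8; new result 8.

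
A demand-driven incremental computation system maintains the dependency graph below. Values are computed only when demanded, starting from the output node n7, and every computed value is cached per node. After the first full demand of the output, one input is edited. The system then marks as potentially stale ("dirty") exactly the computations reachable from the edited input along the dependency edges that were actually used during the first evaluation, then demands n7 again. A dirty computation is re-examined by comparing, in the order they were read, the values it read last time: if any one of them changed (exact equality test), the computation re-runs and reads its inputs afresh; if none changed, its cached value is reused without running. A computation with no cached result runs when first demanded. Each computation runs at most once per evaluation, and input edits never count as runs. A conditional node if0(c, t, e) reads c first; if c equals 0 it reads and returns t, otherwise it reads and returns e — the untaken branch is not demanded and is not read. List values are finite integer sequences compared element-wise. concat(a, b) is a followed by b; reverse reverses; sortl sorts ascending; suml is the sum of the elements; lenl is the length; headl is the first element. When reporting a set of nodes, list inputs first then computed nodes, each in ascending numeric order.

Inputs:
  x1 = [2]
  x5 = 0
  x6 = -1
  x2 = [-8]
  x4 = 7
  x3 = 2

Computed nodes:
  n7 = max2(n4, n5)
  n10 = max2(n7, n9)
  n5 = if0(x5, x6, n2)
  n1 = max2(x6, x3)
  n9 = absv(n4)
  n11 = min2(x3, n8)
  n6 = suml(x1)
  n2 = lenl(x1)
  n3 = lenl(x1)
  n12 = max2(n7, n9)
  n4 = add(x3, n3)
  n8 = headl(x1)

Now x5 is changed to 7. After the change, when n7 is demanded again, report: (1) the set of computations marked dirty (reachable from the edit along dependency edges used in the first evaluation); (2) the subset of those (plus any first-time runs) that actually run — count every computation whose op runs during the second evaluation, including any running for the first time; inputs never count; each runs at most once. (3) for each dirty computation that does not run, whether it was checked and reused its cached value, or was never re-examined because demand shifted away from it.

Marked dirty: n5, n7.
Computations that run: n2, n5, n7 — 3 in total.
Every dirty computation ran.
Key observation: a condition flipped, so demand reaches new nodes — n2 runs for the first time.

First evaluation (everything demanded from the output):
  n3 = lenl([2]) = 1
  n4 = add(2, 1) = 3
  n5 = if0(x5=0 -> then branch x6) = -1
  n7 = max2(3, -1) = 3

Propagation after the edit:
  n2: demanded for the first time — runs, produces 1.
  n5: runs — x5 0->7; result 1.
  n7: runs — n5 -1->1; result 3 (same value as before).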